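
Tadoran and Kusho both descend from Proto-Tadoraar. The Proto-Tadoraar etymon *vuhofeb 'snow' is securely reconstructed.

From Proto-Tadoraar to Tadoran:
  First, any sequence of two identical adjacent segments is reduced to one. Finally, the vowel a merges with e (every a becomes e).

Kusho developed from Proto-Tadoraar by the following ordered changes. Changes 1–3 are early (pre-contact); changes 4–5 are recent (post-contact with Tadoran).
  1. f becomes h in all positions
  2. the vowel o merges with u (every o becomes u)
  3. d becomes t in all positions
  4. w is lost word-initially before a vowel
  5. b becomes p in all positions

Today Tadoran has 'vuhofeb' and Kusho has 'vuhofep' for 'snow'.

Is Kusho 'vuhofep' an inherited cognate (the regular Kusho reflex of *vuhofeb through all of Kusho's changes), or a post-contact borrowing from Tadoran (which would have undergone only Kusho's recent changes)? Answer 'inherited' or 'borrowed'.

borrowed

If inherited, *vuhofeb would pass through all of Kusho's changes:
Kusho: *vuhofeb > vuhoheb > vuhuheb > vuhuhep  (by unconditioned shift, vowel merger, unconditioned shift)
If borrowed from Tadoran 'vuhofeb' after the early changes, it would undergo only the recent ones:
  rule 4 (glide loss): no change (vuhofeb)
  rule 5 (unconditioned shift): vuhofeb → vuhofep
  ⇒ as a loan: vuhofep
Kusho 'vuhofep' matches the loan outcome 'vuhofep', not the inherited 'vuhuhep' — it skipped the early Kusho changes, so it was borrowed from Tadoran.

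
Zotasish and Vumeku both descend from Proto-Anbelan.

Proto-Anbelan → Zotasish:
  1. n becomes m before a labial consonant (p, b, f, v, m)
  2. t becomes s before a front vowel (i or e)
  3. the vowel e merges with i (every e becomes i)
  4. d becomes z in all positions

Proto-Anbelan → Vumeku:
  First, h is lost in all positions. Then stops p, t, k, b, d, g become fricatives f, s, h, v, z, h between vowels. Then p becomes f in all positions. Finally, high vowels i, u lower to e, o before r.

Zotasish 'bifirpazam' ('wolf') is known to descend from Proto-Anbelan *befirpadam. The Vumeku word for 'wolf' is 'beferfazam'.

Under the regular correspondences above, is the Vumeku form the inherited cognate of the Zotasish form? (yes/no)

yes

Derive the expected Vumeku reflex of *befirpadam:
Vumeku: *befirpadam
  befirpadam (rule 1 does not apply)
  befirpadam → befirpazam   [intervocalic lenition]
  befirpazam → befirfazam   [unconditioned shift]
  befirfazam → beferfazam   [pre-rhotic lowering]
  giving Vumeku beferfazam.
Vumeku 'beferfazam' matches the regular reflex exactly, so the pair is cognate.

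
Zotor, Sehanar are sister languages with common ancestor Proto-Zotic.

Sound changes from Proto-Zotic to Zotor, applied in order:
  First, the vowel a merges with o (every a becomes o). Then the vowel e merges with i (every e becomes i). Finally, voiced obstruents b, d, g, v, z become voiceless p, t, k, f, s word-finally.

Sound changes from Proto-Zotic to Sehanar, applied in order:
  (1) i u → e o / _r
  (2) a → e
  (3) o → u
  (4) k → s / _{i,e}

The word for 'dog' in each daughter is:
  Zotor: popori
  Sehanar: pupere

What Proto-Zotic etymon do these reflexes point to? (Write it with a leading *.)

Position 2: Zotor has o, Sehanar has u. Taking the neighbouring segments as reconstructed: Zotor o could go back to *a or *o; Sehanar u could go back to *o or *u — the one source consistent with every daughter is *o.
Position 6: Zotor has i, Sehanar has e. Taking the neighbouring segments as reconstructed: Zotor i could go back to *e or *i; Sehanar e could go back to *a or *e — the one source consistent with every daughter is *e.
Verify the candidate proto-form against each daughter:
Zotor: start from *popare.
  rule 1 (vowel merger): popare → popore
  rule 2 (vowel merger): popore → popori
  rule 3: no change — popori
  ⇒ Zotor popori
Sehanar: *popare
  popare (rule 1 does not apply)
  popare → popere   [vowel merger]
  popere → pupere   [vowel merger]
  pupere (rule 4 does not apply)
  giving Sehanar pupere.
Only *popare yields all of Zotor popori, Sehanar pupere.

*popare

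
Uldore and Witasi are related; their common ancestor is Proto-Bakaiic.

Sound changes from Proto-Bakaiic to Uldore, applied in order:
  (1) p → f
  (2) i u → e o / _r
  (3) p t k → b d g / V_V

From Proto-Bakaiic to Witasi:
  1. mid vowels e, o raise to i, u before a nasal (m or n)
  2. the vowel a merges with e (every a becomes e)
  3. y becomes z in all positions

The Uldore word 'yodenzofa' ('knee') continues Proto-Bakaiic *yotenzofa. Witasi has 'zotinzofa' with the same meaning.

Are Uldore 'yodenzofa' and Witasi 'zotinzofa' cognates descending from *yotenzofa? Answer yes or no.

Derive the expected Witasi reflex of *yotenzofa:
Witasi: *yotenzofa > yotinzofa > yotinzofe > zotinzofe  (by pre-nasal raising, vowel merger, unconditioned shift)
The regular Witasi reflex would be 'zotinzofe', but the attested form is 'zotinzofa'. The correspondence is irregular, so they are not cognates (the Witasi form has a different source).

no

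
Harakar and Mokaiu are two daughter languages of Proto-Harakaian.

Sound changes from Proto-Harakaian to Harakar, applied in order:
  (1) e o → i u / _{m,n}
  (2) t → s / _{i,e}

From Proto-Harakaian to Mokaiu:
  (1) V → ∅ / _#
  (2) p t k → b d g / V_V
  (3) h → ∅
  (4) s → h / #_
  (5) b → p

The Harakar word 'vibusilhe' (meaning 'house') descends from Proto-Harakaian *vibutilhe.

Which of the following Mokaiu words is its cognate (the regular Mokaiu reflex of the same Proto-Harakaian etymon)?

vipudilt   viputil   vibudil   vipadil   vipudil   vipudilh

Mokaiu: start from *vibutilhe.
  rule 1 (apocope): vibutilhe → vibutilh
  rule 2 (intervocalic voicing): vibutilh → vibudilh
  rule 3 (h-loss): vibudilh → vibudil
  rule 4: no change — vibudil
  rule 5 (unconditioned shift): vibudil → vipudil
  ⇒ Mokaiu vipudil
Only 'vipudil' matches the regular Mokaiu development of *vibutilhe.

vipudil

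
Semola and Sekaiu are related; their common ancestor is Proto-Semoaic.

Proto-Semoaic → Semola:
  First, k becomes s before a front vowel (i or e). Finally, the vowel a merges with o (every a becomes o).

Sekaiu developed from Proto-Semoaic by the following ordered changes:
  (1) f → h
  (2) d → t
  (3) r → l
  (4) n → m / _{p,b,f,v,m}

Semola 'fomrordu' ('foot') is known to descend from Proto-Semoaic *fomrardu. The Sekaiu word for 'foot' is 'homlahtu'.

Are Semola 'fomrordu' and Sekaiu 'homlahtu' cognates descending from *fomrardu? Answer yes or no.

Derive the expected Sekaiu reflex of *fomrardu:
Sekaiu: start from *fomrardu.
  rule 1 (unconditioned shift): fomrardu → homrardu
  rule 2 (unconditioned shift): homrardu → homrartu
  rule 3 (unconditioned shift): homrartu → homlaltu
  rule 4: no change — homlaltu
  ⇒ Sekaiu homlaltu
The regular Sekaiu reflex would be 'homlaltu', but the attested form is 'homlahtu'. The correspondence is irregular, so they are not cognates (the Sekaiu form has a different source).

no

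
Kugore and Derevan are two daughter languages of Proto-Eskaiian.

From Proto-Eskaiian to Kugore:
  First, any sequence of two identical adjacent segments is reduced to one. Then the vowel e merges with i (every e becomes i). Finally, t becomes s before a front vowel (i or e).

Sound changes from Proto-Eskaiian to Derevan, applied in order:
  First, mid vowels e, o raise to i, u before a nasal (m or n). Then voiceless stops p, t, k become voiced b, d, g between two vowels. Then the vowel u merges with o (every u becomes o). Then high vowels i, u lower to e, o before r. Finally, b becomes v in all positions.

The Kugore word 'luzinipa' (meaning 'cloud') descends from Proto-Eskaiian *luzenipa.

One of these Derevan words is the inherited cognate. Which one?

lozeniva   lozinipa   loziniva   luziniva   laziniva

Derevan: start from *luzenipa.
  rule 1 (pre-nasal raising): luzenipa → luzinipa
  rule 2 (intervocalic voicing): luzinipa → luziniba
  rule 3 (vowel merger): luziniba → loziniba
  rule 4: no change — loziniba
  rule 5 (unconditioned shift): loziniba → loziniva
  ⇒ Derevan loziniva
The other candidates each miss or misapply at least one Derevan change.

loziniva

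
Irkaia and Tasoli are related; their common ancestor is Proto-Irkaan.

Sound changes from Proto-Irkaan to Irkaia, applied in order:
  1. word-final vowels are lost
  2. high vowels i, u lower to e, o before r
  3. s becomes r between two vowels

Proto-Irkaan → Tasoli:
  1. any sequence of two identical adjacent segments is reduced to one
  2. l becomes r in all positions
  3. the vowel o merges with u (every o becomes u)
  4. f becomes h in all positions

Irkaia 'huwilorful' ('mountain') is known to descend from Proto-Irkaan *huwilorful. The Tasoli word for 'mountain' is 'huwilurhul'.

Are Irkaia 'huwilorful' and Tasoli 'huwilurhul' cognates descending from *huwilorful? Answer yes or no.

Derive the expected Tasoli reflex of *huwilorful:
Tasoli: start from *huwilorful.
  rule 1: no change — huwilorful
  rule 2 (unconditioned shift): huwilorful → huwirorfur
  rule 3 (vowel merger): huwirorfur → huwirurfur
  rule 4 (unconditioned shift): huwirurfur → huwirurhur
  ⇒ Tasoli huwirurhur
The regular Tasoli reflex would be 'huwirurhur', but the attested form is 'huwilurhul'. The correspondence is irregular, so they are not cognates (the Tasoli form has a different source).

no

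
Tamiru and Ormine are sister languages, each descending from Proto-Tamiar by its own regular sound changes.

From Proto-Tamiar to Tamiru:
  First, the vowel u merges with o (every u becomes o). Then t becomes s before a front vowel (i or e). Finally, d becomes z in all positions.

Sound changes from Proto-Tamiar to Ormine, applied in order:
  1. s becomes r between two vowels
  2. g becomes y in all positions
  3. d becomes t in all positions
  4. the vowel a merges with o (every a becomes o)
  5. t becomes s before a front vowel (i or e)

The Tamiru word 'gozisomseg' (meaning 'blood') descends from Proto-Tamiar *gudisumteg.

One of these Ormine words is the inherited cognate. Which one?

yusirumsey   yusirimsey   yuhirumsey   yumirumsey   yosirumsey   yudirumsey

Ormine: start from *gudisumteg.
  rule 1 (rhotacism): gudisumteg → gudirumteg
  rule 2 (unconditioned shift): gudirumteg → yudirumtey
  rule 3 (unconditioned shift): yudirumtey → yutirumtey
  rule 4: no change — yutirumtey
  rule 5 (palatalisation): yutirumtey → yusirumsey
  ⇒ Ormine yusirumsey
Among the options, 'yusirumsey' alone shows every Ormine change applied in order.

yusirumsey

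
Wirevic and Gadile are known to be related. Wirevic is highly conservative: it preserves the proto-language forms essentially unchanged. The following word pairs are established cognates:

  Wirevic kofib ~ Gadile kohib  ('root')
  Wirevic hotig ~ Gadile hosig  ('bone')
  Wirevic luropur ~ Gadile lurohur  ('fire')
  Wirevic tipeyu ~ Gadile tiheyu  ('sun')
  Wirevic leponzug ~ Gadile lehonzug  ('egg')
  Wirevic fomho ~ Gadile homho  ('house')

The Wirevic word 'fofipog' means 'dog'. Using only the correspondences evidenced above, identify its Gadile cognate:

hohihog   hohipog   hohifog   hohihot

hohihog

fomho ~ homho — Wirevic f corresponds to Gadile h word-initially before a back vowel.
kofib ~ kohib — Wirevic f corresponds to Gadile h between vowels (before a front vowel).
leponzug ~ lehonzug — Wirevic p corresponds to Gadile h between vowels (before a back vowel).
Applying these to Wirevic 'fofipog':
  fofipog → hofipog   (f→h word-initially before a back vowel)
  hofipog → hohipog   (f→h between vowels (before a front vowel))
  hohipog → hohihog   (p→h between vowels (before a back vowel))
So the Gadile cognate is 'hohihog'.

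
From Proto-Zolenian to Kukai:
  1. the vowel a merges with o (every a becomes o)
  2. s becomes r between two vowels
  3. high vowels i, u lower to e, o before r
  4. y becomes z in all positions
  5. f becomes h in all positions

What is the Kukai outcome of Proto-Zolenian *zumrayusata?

zumrozoroto

Kukai: *zumrayusata > zumroyusoto > zumroyuroto > zumroyoroto > zumrozoroto  (by vowel merger, rhotacism, pre-rhotic lowering, unconditioned shift)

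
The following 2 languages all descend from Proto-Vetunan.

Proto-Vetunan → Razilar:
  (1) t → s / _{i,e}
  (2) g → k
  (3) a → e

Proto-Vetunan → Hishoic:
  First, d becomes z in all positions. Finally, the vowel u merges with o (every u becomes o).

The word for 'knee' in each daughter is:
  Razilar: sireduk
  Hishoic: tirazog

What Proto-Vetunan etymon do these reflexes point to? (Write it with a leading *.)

*tiradug

Position 4: Razilar has e, Hishoic has a. Hishoic preserves a here (none of its changes turn any other segment into a), so the proto-segment is *a.
Position 7: Razilar has k, Hishoic has g. Hishoic preserves g here (none of its changes turn any other segment into g), so the proto-segment is *g.
Position 6: Razilar has u, Hishoic has o. Razilar preserves u here (none of its changes turn any other segment into u), so the proto-segment is *u.
This points to *tiradug. Verify forward in each daughter:
Razilar: start from *tiradug.
  rule 1 (palatalisation): tiradug → siradug
  rule 2 (unconditioned shift): siradug → siraduk
  rule 3 (vowel merger): siraduk → sireduk
  ⇒ Razilar sireduk
Hishoic: start from *tiradug.
  rule 1 (unconditioned shift): tiradug → tirazug
  rule 2 (vowel merger): tirazug → tirazog
  ⇒ Hishoic tirazog
Only *tiradug yields all of Razilar sireduk, Hishoic tirazog.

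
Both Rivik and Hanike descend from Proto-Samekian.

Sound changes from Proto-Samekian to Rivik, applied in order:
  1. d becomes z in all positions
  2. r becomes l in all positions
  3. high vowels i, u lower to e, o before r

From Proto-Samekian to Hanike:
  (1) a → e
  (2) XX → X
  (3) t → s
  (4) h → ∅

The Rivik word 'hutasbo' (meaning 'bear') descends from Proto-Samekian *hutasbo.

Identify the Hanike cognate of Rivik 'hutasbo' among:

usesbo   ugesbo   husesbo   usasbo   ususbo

usesbo

Hanike: *hutasbo > hutesbo > husesbo > usesbo  (by vowel merger, unconditioned shift, h-loss)
Among the options, 'usesbo' alone shows every Hanike change applied in order.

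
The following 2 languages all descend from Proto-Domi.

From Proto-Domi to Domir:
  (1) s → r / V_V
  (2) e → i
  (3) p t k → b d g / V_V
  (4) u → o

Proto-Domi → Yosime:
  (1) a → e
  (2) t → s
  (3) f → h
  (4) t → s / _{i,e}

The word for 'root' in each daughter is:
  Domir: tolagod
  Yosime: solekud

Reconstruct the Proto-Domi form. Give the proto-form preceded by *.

Position 4: Domir has a, Yosime has e. Domir preserves a here (none of its changes turn any other segment into a), so the proto-segment is *a.
Position 1: Domir has t, Yosime has s. Domir preserves t here (none of its changes turn any other segment into t), so the proto-segment is *t.
Position 6: Domir has o, Yosime has u. Yosime preserves u here (none of its changes turn any other segment into u), so the proto-segment is *u.
This points to *tolakud. Verify forward in each daughter:
Domir: *tolakud
  tolakud (rule 1 does not apply)
  tolakud (rule 2 does not apply)
  tolakud → tolagud   [intervocalic voicing]
  tolagud → tolagod   [vowel merger]
  giving Domir tolagod.
Yosime: start from *tolakud.
  rule 1 (vowel merger): tolakud → tolekud
  rule 2 (unconditioned shift): tolekud → solekud
  rule 3: no change — solekud
  rule 4: no change — solekud
  ⇒ Yosime solekud
No other proto-form is consistent with every reflex, so the reconstruction is *tolakud.

*tolakud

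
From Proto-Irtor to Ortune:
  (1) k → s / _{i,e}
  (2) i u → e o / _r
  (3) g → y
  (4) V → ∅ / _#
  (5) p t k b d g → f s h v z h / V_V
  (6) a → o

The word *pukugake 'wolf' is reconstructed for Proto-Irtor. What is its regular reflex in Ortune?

Ortune: *pukugake > pukugase > pukuyase > pukuyas > puhuyas > puhuyos  (by palatalisation, unconditioned shift, apocope, intervocalic lenition, vowel merger)

puhuyos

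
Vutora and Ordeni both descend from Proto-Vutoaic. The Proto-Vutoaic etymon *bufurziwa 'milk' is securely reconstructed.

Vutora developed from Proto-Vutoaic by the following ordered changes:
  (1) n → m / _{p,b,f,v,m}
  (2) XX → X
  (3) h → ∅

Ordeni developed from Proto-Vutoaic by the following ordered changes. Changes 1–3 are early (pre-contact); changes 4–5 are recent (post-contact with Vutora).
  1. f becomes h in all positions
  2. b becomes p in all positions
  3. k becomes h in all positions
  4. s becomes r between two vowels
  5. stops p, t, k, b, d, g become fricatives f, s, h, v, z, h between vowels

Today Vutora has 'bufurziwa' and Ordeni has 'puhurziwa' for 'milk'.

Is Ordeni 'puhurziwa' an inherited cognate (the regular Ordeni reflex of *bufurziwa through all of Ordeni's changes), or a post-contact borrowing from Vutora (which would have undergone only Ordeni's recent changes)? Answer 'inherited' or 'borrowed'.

If inherited, *bufurziwa would pass through all of Ordeni's changes:
Ordeni: *bufurziwa
  bufurziwa → buhurziwa   [unconditioned shift]
  buhurziwa → puhurziwa   [unconditioned shift]
  puhurziwa (rule 3 does not apply)
  puhurziwa (rule 4 does not apply)
  puhurziwa (rule 5 does not apply)
  giving Ordeni puhurziwa.
If borrowed from Vutora 'bufurziwa' after the early changes, it would undergo only the recent ones:
  rule 4 (rhotacism): no change (bufurziwa)
  rule 5 (intervocalic lenition): no change (bufurziwa)
  ⇒ as a loan: bufurziwa
Ordeni 'puhurziwa' matches the inherited outcome exactly, so it is an inherited cognate, not a loan.

inherited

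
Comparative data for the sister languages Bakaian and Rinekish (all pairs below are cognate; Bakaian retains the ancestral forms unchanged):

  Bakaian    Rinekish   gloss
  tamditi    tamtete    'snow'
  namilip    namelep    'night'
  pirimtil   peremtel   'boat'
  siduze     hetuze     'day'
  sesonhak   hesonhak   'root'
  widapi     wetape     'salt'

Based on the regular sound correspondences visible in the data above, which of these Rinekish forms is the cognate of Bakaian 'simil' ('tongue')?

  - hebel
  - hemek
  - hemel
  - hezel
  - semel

hemel

siduze ~ hetuze — Bakaian s corresponds to Rinekish h word-initially before a front vowel.
pirimtil ~ peremtel — Bakaian i corresponds to Rinekish e after a consonant, before a nasal.
tamditi ~ tamtete, namilip ~ namelep — Bakaian i corresponds to Rinekish e after a consonant, before a consonant other than r, m, n, p, b, f, v.
Applying these to Bakaian 'simil':
  simil → himil   (s→h word-initially before a front vowel)
  himil → hemil   (i→e after a consonant, before a nasal)
  hemil → hemel   (i→e after a consonant, before a consonant other than r, m, n, p, b, f, v)
So the Rinekish cognate is 'hemel'.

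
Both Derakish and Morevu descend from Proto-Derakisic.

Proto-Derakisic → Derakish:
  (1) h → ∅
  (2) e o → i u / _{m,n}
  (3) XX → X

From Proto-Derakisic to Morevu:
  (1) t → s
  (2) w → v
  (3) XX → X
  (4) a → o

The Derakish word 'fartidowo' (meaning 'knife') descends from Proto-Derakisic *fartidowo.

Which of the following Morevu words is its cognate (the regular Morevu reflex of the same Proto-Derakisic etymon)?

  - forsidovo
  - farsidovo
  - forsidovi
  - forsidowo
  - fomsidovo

forsidovo

Morevu: *fartidowo > farsidowo > farsidovo > forsidovo  (by unconditioned shift, unconditioned shift, vowel merger)
The other candidates each miss or misapply at least one Morevu change.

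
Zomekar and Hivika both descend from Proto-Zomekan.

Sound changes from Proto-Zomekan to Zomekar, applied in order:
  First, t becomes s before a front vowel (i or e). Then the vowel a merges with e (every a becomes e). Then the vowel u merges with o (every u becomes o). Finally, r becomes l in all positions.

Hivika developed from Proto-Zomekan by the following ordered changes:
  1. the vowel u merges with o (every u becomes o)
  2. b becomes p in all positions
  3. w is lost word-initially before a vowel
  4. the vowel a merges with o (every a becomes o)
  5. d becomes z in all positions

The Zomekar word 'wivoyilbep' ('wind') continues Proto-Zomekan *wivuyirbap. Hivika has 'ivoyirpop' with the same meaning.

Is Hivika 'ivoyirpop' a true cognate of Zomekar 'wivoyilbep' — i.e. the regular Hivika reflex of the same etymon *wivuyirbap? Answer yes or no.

Derive the expected Hivika reflex of *wivuyirbap:
Hivika: start from *wivuyirbap.
  rule 1 (vowel merger): wivuyirbap → wivoyirbap
  rule 2 (unconditioned shift): wivoyirbap → wivoyirpap
  rule 3 (glide loss): wivoyirpap → ivoyirpap
  rule 4 (vowel merger): ivoyirpap → ivoyirpop
  rule 5: no change — ivoyirpop
  ⇒ Hivika ivoyirpop
Hivika 'ivoyirpop' matches the regular reflex exactly, so the pair is cognate.

yes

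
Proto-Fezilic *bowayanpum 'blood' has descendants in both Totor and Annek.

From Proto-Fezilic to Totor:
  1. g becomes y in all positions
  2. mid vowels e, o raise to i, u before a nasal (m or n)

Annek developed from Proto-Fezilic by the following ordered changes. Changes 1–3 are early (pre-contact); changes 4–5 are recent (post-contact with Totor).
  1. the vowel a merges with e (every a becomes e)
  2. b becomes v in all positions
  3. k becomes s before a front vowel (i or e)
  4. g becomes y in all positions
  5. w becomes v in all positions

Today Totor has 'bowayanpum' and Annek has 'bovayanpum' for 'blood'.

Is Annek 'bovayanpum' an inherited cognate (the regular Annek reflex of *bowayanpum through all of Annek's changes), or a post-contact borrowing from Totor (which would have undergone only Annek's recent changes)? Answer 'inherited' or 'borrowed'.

If inherited, *bowayanpum would pass through all of Annek's changes:
Annek: *bowayanpum
  bowayanpum → boweyenpum   [vowel merger]
  boweyenpum → voweyenpum   [unconditioned shift]
  voweyenpum (rule 3 does not apply)
  voweyenpum (rule 4 does not apply)
  voweyenpum → voveyenpum   [unconditioned shift]
  giving Annek voveyenpum.
If borrowed from Totor 'bowayanpum' after the early changes, it would undergo only the recent ones:
  rule 4 (unconditioned shift): no change (bowayanpum)
  rule 5 (unconditioned shift): bowayanpum → bovayanpum
  ⇒ as a loan: bovayanpum
Annek 'bovayanpum' matches the loan outcome 'bovayanpum', not the inherited 'voveyenpum' — it skipped the early Annek changes, so it was borrowed from Totor.

borrowed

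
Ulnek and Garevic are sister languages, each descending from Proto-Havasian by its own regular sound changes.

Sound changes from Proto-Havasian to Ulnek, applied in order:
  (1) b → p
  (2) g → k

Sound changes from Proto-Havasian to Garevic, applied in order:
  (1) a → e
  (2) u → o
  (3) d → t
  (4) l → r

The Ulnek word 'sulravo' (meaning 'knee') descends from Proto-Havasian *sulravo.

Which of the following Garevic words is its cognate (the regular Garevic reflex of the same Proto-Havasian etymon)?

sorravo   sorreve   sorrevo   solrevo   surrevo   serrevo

sorrevo

Garevic: *sulravo
  sulravo → sulrevo   [vowel merger]
  sulrevo → solrevo   [vowel merger]
  solrevo (rule 3 does not apply)
  solrevo → sorrevo   [unconditioned shift]
  giving Garevic sorrevo.
The other candidates each miss or misapply at least one Garevic change.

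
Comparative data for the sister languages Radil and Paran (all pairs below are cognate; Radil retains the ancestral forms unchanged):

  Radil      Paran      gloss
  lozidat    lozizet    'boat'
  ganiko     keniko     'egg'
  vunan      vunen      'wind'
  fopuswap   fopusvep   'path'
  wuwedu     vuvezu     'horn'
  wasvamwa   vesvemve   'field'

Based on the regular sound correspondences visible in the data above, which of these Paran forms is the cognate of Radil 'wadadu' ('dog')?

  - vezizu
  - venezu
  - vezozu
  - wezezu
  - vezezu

vezezu

wasvamwa ~ vesvemve — Radil w corresponds to Paran v word-initially before a back vowel.
lozidat ~ lozizet, wasvamwa ~ vesvemve — Radil a corresponds to Paran e after a consonant, before a consonant other than r, m, n, p, b, f, v.
lozidat ~ lozizet — Radil d corresponds to Paran z between vowels (before a back vowel).
wuwedu ~ vuvezu — Radil d corresponds to Paran z between vowels (before a back vowel).
Applying these to Radil 'wadadu':
  wadadu → vadadu   (w→v word-initially before a back vowel)
  vadadu → vedadu   (a→e after a consonant, before a consonant other than r, m, n, p, b, f, v)
  vedadu → vezadu   (d→z between vowels (before a back vowel))
  vezadu → vezedu   (a→e after a consonant, before a consonant other than r, m, n, p, b, f, v)
  vezedu → vezezu   (d→z between vowels (before a back vowel))
So the Paran cognate is 'vezezu'.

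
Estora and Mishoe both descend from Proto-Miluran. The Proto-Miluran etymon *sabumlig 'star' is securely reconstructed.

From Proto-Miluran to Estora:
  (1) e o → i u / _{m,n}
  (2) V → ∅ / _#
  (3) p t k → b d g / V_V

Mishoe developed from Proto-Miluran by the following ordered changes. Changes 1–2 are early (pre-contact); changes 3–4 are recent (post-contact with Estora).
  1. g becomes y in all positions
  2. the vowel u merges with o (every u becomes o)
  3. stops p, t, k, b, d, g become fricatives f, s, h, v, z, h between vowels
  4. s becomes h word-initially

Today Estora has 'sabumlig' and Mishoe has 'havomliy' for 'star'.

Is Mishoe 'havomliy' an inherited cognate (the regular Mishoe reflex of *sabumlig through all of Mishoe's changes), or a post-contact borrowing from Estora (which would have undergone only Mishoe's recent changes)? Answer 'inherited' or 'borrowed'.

If inherited, *sabumlig would pass through all of Mishoe's changes:
Mishoe: *sabumlig > sabumliy > sabomliy > savomliy > havomliy  (by unconditioned shift, vowel merger, intervocalic lenition, debuccalisation)
If borrowed from Estora 'sabumlig' after the early changes, it would undergo only the recent ones:
  rule 3 (intervocalic lenition): sabumlig → savumlig
  rule 4 (debuccalisation): savumlig → havumlig
  ⇒ as a loan: havumlig
Mishoe 'havomliy' matches the inherited outcome exactly, so it is an inherited cognate, not a loan.

inherited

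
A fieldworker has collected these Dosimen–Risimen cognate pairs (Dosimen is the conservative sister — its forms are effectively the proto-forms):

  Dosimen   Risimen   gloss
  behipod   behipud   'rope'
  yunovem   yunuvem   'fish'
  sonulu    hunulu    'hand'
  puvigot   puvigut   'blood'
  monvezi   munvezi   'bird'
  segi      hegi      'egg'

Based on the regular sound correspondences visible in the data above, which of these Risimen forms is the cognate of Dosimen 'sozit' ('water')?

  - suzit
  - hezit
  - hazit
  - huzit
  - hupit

sonulu ~ hunulu — Dosimen s corresponds to Risimen h word-initially before a back vowel.
behipod ~ behipud, puvigot ~ puvigut — Dosimen o corresponds to Risimen u after a consonant, before a consonant other than r, m, n, p, b, f, v.
Applying these to Dosimen 'sozit':
  sozit → hozit   (s→h word-initially before a back vowel)
  hozit → huzit   (o→u after a consonant, before a consonant other than r, m, n, p, b, f, v)
So the Risimen cognate is 'huzit'.

huzit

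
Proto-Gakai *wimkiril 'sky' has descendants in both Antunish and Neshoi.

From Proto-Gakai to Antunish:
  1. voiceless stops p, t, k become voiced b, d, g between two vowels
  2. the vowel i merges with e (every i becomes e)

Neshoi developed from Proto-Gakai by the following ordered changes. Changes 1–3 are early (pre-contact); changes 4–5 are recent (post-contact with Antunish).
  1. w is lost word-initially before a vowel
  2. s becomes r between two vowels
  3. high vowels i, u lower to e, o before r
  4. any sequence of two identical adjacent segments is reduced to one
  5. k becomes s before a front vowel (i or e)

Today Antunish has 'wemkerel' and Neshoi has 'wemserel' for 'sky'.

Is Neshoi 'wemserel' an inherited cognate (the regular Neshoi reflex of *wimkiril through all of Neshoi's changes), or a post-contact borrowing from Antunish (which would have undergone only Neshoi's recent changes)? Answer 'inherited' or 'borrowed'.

If inherited, *wimkiril would pass through all of Neshoi's changes:
Neshoi: start from *wimkiril.
  rule 1 (glide loss): wimkiril → imkiril
  rule 2: no change — imkiril
  rule 3 (pre-rhotic lowering): imkiril → imkeril
  rule 4: no change — imkeril
  rule 5 (palatalisation): imkeril → imseril
  ⇒ Neshoi imseril
If borrowed from Antunish 'wemkerel' after the early changes, it would undergo only the recent ones:
  rule 4 (degemination): no change (wemkerel)
  rule 5 (palatalisation): wemkerel → wemserel
  ⇒ as a loan: wemserel
Neshoi 'wemserel' matches the loan outcome 'wemserel', not the inherited 'imseril' — it skipped the early Neshoi changes, so it was borrowed from Antunish.

borrowed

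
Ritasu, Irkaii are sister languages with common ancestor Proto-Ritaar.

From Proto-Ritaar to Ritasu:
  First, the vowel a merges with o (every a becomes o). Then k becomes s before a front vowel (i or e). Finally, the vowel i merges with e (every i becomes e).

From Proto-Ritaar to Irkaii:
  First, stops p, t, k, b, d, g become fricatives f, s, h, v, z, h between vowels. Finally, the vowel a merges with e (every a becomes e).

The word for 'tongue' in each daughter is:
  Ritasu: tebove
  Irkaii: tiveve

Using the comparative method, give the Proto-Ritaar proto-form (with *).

Position 3: Ritasu has b, Irkaii has v. Ritasu preserves b here (none of its changes turn any other segment into b), so the proto-segment is *b.
Position 2: Ritasu has e, Irkaii has i. Irkaii preserves i here (none of its changes turn any other segment into i), so the proto-segment is *i.
This points to *tibave. Verify forward in each daughter:
Ritasu: *tibave
  tibave → tibove   [vowel merger]
  tibove (rule 2 does not apply)
  tibove → tebove   [vowel merger]
  giving Ritasu tebove.
Irkaii: start from *tibave.
  rule 1 (intervocalic lenition): tibave → tivave
  rule 2 (vowel merger): tivave → tiveve
  ⇒ Irkaii tiveve
No other proto-form is consistent with every reflex, so the reconstruction is *tibave.

*tibave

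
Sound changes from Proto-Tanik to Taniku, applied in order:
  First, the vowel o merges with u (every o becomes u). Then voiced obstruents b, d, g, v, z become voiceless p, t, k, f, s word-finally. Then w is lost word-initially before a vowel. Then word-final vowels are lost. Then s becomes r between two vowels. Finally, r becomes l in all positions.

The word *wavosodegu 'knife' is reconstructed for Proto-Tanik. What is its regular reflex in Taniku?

avuludeg

Taniku: *wavosodegu > wavusudegu > avusudegu > avusudeg > avurudeg > avuludeg  (by vowel merger, glide loss, apocope, rhotacism, unconditioned shift)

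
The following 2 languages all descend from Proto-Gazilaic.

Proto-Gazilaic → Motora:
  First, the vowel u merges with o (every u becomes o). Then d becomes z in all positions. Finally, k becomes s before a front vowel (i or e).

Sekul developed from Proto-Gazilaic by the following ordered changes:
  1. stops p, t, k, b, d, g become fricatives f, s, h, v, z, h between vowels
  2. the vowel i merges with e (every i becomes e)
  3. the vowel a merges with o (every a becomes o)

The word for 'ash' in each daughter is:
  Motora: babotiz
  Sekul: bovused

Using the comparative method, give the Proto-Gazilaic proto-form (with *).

Position 4: Motora has o, Sekul has u. Sekul preserves u here (none of its changes turn any other segment into u), so the proto-segment is *u.
Position 2: Motora has a, Sekul has o. Motora preserves a here (none of its changes turn any other segment into a), so the proto-segment is *a.
Position 7: Motora has z, Sekul has d. Sekul preserves d here (none of its changes turn any other segment into d), so the proto-segment is *d.
Continuing position by position gives *babutid; check it forward:
Motora: *babutid > babotid > babotiz  (by vowel merger, unconditioned shift)
Sekul: start from *babutid.
  rule 1 (intervocalic lenition): babutid → bavusid
  rule 2 (vowel merger): bavusid → bavused
  rule 3 (vowel merger): bavused → bovused
  ⇒ Sekul bovused
*babutid is the unique common source.

*babutid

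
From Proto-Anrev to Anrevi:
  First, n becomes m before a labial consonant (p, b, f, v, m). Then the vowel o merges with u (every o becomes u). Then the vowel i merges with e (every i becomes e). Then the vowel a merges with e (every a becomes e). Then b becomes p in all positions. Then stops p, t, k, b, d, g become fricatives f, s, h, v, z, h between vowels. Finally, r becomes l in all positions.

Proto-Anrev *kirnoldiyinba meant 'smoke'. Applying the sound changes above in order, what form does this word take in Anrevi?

Anrevi: *kirnoldiyinba > kirnoldiyimba > kirnuldiyimba > kernuldeyemba > kernuldeyembe > kernuldeyempe > kelnuldeyempe  (by nasal place assimilation, vowel merger, vowel merger, vowel merger, unconditioned shift, unconditioned shift)

kelnuldeyempe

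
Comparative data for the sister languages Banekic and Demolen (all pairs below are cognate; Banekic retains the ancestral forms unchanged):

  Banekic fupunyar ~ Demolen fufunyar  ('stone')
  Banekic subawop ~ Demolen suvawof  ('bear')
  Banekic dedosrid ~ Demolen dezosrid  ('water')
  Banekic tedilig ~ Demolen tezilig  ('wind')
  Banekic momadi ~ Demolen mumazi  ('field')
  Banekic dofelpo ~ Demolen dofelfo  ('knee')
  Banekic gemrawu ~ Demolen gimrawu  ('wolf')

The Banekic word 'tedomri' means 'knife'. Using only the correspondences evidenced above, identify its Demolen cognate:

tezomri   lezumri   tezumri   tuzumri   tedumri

tezumri

dedosrid ~ dezosrid — Banekic d corresponds to Demolen z between vowels (before a back vowel).
momadi ~ mumazi — Banekic o corresponds to Demolen u after a consonant, before a nasal.
Applying these to Banekic 'tedomri':
  tedomri → tezomri   (d→z between vowels (before a back vowel))
  tezomri → tezumri   (o→u after a consonant, before a nasal)
So the Demolen cognate is 'tezumri'.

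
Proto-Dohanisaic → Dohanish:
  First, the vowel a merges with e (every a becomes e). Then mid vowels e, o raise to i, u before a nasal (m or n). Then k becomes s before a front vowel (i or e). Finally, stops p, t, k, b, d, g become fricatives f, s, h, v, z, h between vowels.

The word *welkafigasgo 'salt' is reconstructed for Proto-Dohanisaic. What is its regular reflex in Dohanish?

welsefihesgo

Dohanish: *welkafigasgo > welkefigesgo > welsefigesgo > welsefihesgo  (by vowel merger, palatalisation, intervocalic lenition)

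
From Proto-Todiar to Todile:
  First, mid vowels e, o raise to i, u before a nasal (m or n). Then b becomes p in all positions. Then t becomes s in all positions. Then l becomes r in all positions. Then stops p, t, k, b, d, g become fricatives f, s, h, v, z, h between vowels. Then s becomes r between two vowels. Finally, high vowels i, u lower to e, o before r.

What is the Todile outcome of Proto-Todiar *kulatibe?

Todile: *kulatibe
  kulatibe (rule 1 does not apply)
  kulatibe → kulatipe   [unconditioned shift]
  kulatipe → kulasipe   [unconditioned shift]
  kulasipe → kurasipe   [unconditioned shift]
  kurasipe → kurasife   [intervocalic lenition]
  kurasife → kurarife   [rhotacism]
  kurarife → korarife   [pre-rhotic lowering]
  giving Todile korarife.

korarife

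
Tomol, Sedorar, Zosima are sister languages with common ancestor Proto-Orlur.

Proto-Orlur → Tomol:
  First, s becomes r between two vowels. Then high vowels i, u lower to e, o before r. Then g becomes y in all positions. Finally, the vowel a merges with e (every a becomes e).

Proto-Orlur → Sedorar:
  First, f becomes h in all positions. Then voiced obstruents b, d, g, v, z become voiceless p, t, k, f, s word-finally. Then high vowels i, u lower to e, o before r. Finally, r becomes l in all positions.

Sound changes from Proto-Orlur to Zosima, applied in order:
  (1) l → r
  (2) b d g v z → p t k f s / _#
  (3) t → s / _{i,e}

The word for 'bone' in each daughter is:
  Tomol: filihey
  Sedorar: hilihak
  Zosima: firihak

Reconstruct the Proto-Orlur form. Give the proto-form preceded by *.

*filihag

Position 1: Tomol has f, Sedorar has h, Zosima has f. Tomol preserves f here (none of its changes turn any other segment into f), so the proto-segment is *f.
Position 3: Tomol has l, Sedorar has l, Zosima has r. Tomol preserves l here (none of its changes turn any other segment into l), so the proto-segment is *l.
This points to *filihag. Verify forward in each daughter:
Tomol: *filihag
  filihag (rule 1 does not apply)
  filihag (rule 2 does not apply)
  filihag → filihay   [unconditioned shift]
  filihay → filihey   [vowel merger]
  giving Tomol filihey.
Sedorar: start from *filihag.
  rule 1 (unconditioned shift): filihag → hilihag
  rule 2 (final devoicing): hilihag → hilihak
  rule 3: no change — hilihak
  rule 4: no change — hilihak
  ⇒ Sedorar hilihak
Zosima: *filihag
  filihag → firihag   [unconditioned shift]
  firihag → firihak   [final devoicing]
  firihak (rule 3 does not apply)
  giving Zosima firihak.
No other proto-form is consistent with every reflex, so the reconstruction is *filihag.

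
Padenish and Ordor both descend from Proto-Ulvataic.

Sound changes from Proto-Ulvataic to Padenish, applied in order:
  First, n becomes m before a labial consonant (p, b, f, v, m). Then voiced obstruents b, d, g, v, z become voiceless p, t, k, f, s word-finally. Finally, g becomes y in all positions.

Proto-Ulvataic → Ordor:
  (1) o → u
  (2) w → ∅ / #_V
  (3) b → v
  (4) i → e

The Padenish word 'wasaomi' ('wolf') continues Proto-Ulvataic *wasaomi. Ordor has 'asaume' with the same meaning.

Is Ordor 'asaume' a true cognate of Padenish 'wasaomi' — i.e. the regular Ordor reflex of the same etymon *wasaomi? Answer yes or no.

yes

Derive the expected Ordor reflex of *wasaomi:
Ordor: *wasaomi > wasaumi > asaumi > asaume  (by vowel merger, glide loss, vowel merger)
Ordor 'asaume' matches the regular reflex exactly, so the pair is cognate.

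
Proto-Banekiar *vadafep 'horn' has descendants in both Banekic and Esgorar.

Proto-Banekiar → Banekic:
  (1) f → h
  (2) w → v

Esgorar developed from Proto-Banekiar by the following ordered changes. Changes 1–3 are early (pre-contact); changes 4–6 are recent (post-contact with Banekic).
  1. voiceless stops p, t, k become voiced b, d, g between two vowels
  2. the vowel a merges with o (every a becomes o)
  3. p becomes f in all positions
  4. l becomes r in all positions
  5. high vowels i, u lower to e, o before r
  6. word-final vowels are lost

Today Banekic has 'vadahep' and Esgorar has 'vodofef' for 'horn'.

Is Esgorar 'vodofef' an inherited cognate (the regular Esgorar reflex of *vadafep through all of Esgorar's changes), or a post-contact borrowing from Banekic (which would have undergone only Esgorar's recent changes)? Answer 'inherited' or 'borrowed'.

If inherited, *vadafep would pass through all of Esgorar's changes:
Esgorar: *vadafep > vodofep > vodofef  (by vowel merger, unconditioned shift)
If borrowed from Banekic 'vadahep' after the early changes, it would undergo only the recent ones:
  rule 4 (unconditioned shift): no change (vadahep)
  rule 5 (pre-rhotic lowering): no change (vadahep)
  rule 6 (apocope): no change (vadahep)
  ⇒ as a loan: vadahep
Esgorar 'vodofef' matches the inherited outcome exactly, so it is an inherited cognate, not a loan.

inherited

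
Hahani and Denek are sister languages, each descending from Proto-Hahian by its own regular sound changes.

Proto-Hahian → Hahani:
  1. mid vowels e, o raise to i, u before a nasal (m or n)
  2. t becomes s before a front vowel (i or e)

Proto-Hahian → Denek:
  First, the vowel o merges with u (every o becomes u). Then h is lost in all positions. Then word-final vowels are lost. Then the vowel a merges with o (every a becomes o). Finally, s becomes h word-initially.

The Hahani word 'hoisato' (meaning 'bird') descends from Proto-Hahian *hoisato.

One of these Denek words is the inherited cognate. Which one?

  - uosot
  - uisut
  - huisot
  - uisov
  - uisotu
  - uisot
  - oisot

uisot

Denek: start from *hoisato.
  rule 1 (vowel merger): hoisato → huisatu
  rule 2 (h-loss): huisatu → uisatu
  rule 3 (apocope): uisatu → uisat
  rule 4 (vowel merger): uisat → uisot
  rule 5: no change — uisot
  ⇒ Denek uisot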